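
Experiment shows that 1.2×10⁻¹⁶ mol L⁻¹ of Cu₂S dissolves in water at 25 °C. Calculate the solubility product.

Cu₂S(s) ⇌ 2 Cu⁺(aq) + S²⁻(aq)
For each mole of Cu₂S that dissolves per liter, [Cu⁺] = 2s and [S²⁻] = s; let s denote this solubility.
Ksp = [Cu⁺]^2[S²⁻] = (2s)^2 · s = 4s^3
Ksp = 4 × (1.2×10⁻¹⁶)^3 = 6.9×10⁻⁴⁸

Ksp = 6.9×10⁻⁴⁸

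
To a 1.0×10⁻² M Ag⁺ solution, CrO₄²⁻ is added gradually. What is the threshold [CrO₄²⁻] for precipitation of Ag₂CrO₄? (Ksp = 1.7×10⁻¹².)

The threshold for precipitation is Q = Ksp.
Ag₂CrO₄(s) ⇌ 2 Ag⁺(aq) + CrO₄²⁻(aq)
Ksp = [Ag⁺]^2[CrO₄²⁻] = [CrO₄²⁻](1.0×10⁻²)^2
[CrO₄²⁻] = 1.7×10⁻¹² / (1.0×10⁻²)^2 = 1.7×10⁻⁸
[CrO₄²⁻] = 1.7×10⁻⁸ M

1.7×10⁻⁸ M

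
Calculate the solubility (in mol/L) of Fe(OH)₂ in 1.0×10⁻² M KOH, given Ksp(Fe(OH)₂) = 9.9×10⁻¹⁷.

Fe(OH)₂(s) ⇌ Fe²⁺(aq) + 2 OH⁻(aq)
With OH⁻ already at 1.0×10⁻² M and s small, take [OH⁻] ≈ 1.0×10⁻² M and [Fe²⁺] = s.
Ksp = [Fe²⁺][OH⁻]^2 = s(1.0×10⁻²)^2
s = 9.9×10⁻¹⁷ / (1.0×10⁻²)^2 = 9.9×10⁻¹³
s = 9.9×10⁻¹³ M

9.9×10⁻¹³ M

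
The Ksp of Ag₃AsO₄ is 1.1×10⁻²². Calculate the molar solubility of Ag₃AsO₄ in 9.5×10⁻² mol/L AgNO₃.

Ag₃AsO₄(s) ⇌ 3 Ag⁺(aq) + AsO₄³⁻(aq)
Let s be the solubility of Ag₃AsO₄ here. The common ion gives [Ag⁺] ≈ 9.5×10⁻² mol/L, and [AsO₄³⁻] = s.
Ksp = [Ag⁺]^3[AsO₄³⁻] = (9.5×10⁻²)^3s
s = 1.1×10⁻²² / (9.5×10⁻²)^3 = 1.3×10⁻¹⁹
s = 1.3×10⁻¹⁹ mol/L

1.3×10⁻¹⁹ M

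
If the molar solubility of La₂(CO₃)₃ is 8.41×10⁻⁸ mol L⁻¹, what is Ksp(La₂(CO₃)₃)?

Ksp = 4.54×10⁻³⁴

La₂(CO₃)₃(s) ⇌ 2 La³⁺(aq) + 3 CO₃²⁻(aq)
Let s be the molar solubility. Then [La³⁺] = 2s and [CO₃²⁻] = 3s.
Ksp = [La³⁺]^2[CO₃²⁻]^3 = (2s)^2 · (3s)^3 = 108s^5
Ksp = 108 × (8.41×10⁻⁸)^5 = 4.54×10⁻³⁴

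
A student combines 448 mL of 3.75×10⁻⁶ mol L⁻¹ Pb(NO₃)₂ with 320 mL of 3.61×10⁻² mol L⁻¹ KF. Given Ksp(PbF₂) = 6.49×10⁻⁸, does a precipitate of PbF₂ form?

No

After mixing, V = 448 mL + 320 mL = 768 mL.
[Pb²⁺] = (3.75×10⁻⁶)(448)/768 = 2.19×10⁻⁶ mol L⁻¹
[F⁻] = (3.61×10⁻²)(320)/768 = 1.50×10⁻² mol L⁻¹
Q = [Pb²⁺][F⁻]^2 = 4.95×10⁻¹⁰
Since Q (4.95×10⁻¹⁰) is less than Ksp (6.49×10⁻⁸), no PbF₂ precipitates.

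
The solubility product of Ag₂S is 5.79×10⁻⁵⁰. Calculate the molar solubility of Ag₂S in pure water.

Ag₂S(s) ⇌ 2 Ag⁺(aq) + S²⁻(aq)
If s mol/L of Ag₂S dissolves, [Ag⁺] = 2s and [S²⁻] = s.
Ksp = [Ag⁺]^2[S²⁻] = (2s)^2 · s = 4s^3
4s^3 = 5.79×10⁻⁵⁰  ⇒  s^3 = 1.45×10⁻⁵⁰
s = (1.45×10⁻⁵⁰)^(1/3) = 2.44×10⁻¹⁷ mol/L

2.44×10⁻¹⁷ M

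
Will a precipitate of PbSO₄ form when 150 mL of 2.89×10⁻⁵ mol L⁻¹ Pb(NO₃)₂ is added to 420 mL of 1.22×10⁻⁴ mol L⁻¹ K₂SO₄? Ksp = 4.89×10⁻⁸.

No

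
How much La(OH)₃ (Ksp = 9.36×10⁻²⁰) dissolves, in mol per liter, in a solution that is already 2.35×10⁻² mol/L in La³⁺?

La(OH)₃(s) ⇌ La³⁺(aq) + 3 OH⁻(aq)
The solution already contains La³⁺ at 2.35×10⁻² mol/L. Let s be the molar solubility of La(OH)₃.
[La³⁺] ≈ 2.35×10⁻² mol/L (common ion dominates); [OH⁻] = 3s.
Ksp = [La³⁺][OH⁻]^3 = (2.35×10⁻²)(3s)^3
(3s)^3 = 9.36×10⁻²⁰ / (2.35×10⁻²) = 3.98×10⁻¹⁸
s = 5.28×10⁻⁷ mol/L

5.28×10⁻⁷ M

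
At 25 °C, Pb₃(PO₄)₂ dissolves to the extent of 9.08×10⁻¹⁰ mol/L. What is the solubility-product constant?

Pb₃(PO₄)₂(s) ⇌ 3 Pb²⁺(aq) + 2 PO₄³⁻(aq)
If s mol/L of Pb₃(PO₄)₂ dissolves, [Pb²⁺] = 3s and [PO₄³⁻] = 2s.
Ksp = [Pb²⁺]^3[PO₄³⁻]^2 = (3s)^3 · (2s)^2 = 108s^5
Ksp = 108 × (9.08×10⁻¹⁰)^5 = 6.67×10⁻⁴⁴

Ksp = 6.67×10⁻⁴⁴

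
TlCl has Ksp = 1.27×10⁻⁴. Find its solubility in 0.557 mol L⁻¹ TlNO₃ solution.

TlCl(s) ⇌ Tl⁺(aq) + Cl⁻(aq)
The solution already contains Tl⁺ at 0.557 mol L⁻¹. Let s be the molar solubility of TlCl.
[Tl⁺] ≈ 0.557 mol L⁻¹ (common ion dominates); [Cl⁻] = s.
Ksp = [Tl⁺][Cl⁻] = (0.557)s
s = 1.27×10⁻⁴ / (0.557) = 2.28×10⁻⁴
s = 2.28×10⁻⁴ mol L⁻¹

2.28×10⁻⁴ M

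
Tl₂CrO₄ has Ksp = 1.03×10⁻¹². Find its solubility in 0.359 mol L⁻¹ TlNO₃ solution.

7.99×10⁻¹² M

Tl₂CrO₄(s) ⇌ 2 Tl⁺(aq) + CrO₄²⁻(aq)
Let s be the solubility of Tl₂CrO₄ here. The common ion gives [Tl⁺] ≈ 0.359 mol L⁻¹, and [CrO₄²⁻] = s.
Ksp = [Tl⁺]^2[CrO₄²⁻] = (0.359)^2s
s = 1.03×10⁻¹² / (0.359)^2 = 7.99×10⁻¹²
s = 7.99×10⁻¹² mol L⁻¹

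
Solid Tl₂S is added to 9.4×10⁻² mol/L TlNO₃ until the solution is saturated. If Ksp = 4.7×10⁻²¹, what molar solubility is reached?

Tl₂S(s) ⇌ 2 Tl⁺(aq) + S²⁻(aq)
Let s be the solubility of Tl₂S here. The common ion gives [Tl⁺] ≈ 9.4×10⁻² mol/L, and [S²⁻] = s.
Ksp = [Tl⁺]^2[S²⁻] = (9.4×10⁻²)^2s
s = 4.7×10⁻²¹ / (9.4×10⁻²)^2 = 5.3×10⁻¹⁹
s = 5.3×10⁻¹⁹ mol/L

5.3×10⁻¹⁹ M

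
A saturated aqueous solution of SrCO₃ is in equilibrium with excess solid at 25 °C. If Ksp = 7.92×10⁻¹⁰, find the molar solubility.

SrCO₃(s) ⇌ Sr²⁺(aq) + CO₃²⁻(aq)
With molar solubility s: [Sr²⁺] = s, [CO₃²⁻] = s.
Ksp = [Sr²⁺][CO₃²⁻] = s · s = s^2
s^2 = 7.92×10⁻¹⁰
s = 2.81×10⁻⁵ mol/L

2.81×10⁻⁵ M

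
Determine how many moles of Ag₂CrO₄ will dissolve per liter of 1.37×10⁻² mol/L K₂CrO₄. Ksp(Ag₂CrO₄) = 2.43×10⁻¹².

6.66×10⁻⁶ M

Ag₂CrO₄(s) ⇌ 2 Ag⁺(aq) + CrO₄²⁻(aq)
The solution already contains CrO₄²⁻ at 1.37×10⁻² mol/L. Let s be the molar solubility of Ag₂CrO₄.
[CrO₄²⁻] ≈ 1.37×10⁻² mol/L (common ion dominates); [Ag⁺] = 2s.
Ksp = [Ag⁺]^2[CrO₄²⁻] = (2s)^2(1.37×10⁻²)
(2s)^2 = 2.43×10⁻¹² / (1.37×10⁻²) = 1.77×10⁻¹⁰
s = 6.66×10⁻⁶ mol/L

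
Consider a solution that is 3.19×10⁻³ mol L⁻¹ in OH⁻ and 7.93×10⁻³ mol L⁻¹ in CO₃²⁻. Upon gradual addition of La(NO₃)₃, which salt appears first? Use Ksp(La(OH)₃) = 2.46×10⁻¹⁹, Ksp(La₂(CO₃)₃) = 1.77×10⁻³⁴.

La₂(CO₃)₃

Precipitation begins when Q = Ksp.
For La(OH)₃: [La³⁺] = (Ksp/[OH⁻]^3) = 7.58×10⁻¹² mol L⁻¹
For La₂(CO₃)₃: [La³⁺] = (Ksp/[CO₃²⁻]^3)^(1/2) = 1.88×10⁻¹⁴ mol L⁻¹
The smaller threshold [La³⁺] is reached first, so La₂(CO₃)₃ precipitates first.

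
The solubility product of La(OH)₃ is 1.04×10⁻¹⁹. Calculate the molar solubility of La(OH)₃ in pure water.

7.88×10⁻⁶ M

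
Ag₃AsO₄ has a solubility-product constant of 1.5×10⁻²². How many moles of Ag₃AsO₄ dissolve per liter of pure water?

Ag₃AsO₄(s) ⇌ 3 Ag⁺(aq) + AsO₄³⁻(aq)
With molar solubility s: [Ag⁺] = 3s, [AsO₄³⁻] = s.
Ksp = [Ag⁺]^3[AsO₄³⁻] = (3s)^3 · s = 27s^4
27s^4 = 1.5×10⁻²²  ⇒  s^4 = 5.6×10⁻²⁴
s = 1.5×10⁻⁶ M

1.5×10⁻⁶ M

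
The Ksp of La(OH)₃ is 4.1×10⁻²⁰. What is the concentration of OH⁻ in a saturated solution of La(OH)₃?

1.9×10⁻⁵ M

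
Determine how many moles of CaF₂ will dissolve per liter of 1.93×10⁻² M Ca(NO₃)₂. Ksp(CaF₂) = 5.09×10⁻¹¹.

CaF₂(s) ⇌ Ca²⁺(aq) + 2 F⁻(aq)
Let s be the solubility of CaF₂ here. The common ion gives [Ca²⁺] ≈ 1.93×10⁻² M, and [F⁻] = 2s.
Ksp = [Ca²⁺][F⁻]^2 = (1.93×10⁻²)(2s)^2
(2s)^2 = 5.09×10⁻¹¹ / (1.93×10⁻²) = 2.64×10⁻⁹
s = 2.57×10⁻⁵ M

2.57×10⁻⁵ M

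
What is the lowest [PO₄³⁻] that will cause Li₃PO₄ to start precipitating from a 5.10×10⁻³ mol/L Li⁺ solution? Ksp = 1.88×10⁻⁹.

1.42×10⁻² M

Each salt precipitates once Q = Ksp for that salt.
Li₃PO₄(s) ⇌ 3 Li⁺(aq) + PO₄³⁻(aq)
Ksp = [Li⁺]^3[PO₄³⁻] = [PO₄³⁻](5.10×10⁻³)^3
[PO₄³⁻] = 1.88×10⁻⁹ / (5.10×10⁻³)^3 = 1.42×10⁻²
[PO₄³⁻] = 1.42×10⁻² mol/L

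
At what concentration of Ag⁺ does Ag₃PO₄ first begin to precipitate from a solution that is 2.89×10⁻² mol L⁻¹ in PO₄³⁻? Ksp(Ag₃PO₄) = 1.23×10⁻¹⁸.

Precipitation of each salt begins when its ion product equals Ksp.
Ag₃PO₄(s) ⇌ 3 Ag⁺(aq) + PO₄³⁻(aq)
Ksp = [Ag⁺]^3[PO₄³⁻] = [Ag⁺]^3(2.89×10⁻²)
[Ag⁺]^3 = 1.23×10⁻¹⁸ / (2.89×10⁻²) = 4.26×10⁻¹⁷
[Ag⁺] = 3.49×10⁻⁶ mol L⁻¹

3.49×10⁻⁶ M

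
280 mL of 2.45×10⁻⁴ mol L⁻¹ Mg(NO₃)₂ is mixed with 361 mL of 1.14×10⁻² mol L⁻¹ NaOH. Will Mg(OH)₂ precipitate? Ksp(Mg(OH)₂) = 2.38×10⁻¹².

Yes

After mixing, V = 280 mL + 361 mL = 641 mL.
[Mg²⁺] = (2.45×10⁻⁴)(280)/641 = 1.07×10⁻⁴ mol L⁻¹
[OH⁻] = (1.14×10⁻²)(361)/641 = 6.42×10⁻³ mol L⁻¹
Q = [Mg²⁺][OH⁻]^2 = 4.41×10⁻⁹
Q = 4.41×10⁻⁹ > Ksp = 2.38×10⁻¹², so the solution is supersaturated and Mg(OH)₂ precipitates.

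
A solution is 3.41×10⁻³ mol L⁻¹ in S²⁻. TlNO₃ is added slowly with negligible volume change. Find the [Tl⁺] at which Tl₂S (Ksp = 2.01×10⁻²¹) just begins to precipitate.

7.68×10⁻¹⁰ M

The threshold for precipitation is Q = Ksp.
Tl₂S(s) ⇌ 2 Tl⁺(aq) + S²⁻(aq)
Ksp = [Tl⁺]^2[S²⁻] = [Tl⁺]^2(3.41×10⁻³)
[Tl⁺]^2 = 2.01×10⁻²¹ / (3.41×10⁻³) = 5.89×10⁻¹⁹
[Tl⁺] = 7.68×10⁻¹⁰ mol L⁻¹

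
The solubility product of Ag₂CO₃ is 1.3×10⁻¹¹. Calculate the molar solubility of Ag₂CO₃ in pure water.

1.5×10⁻⁴ M

Ag₂CO₃(s) ⇌ 2 Ag⁺(aq) + CO₃²⁻(aq)
If s mol/L of Ag₂CO₃ dissolves, [Ag⁺] = 2s and [CO₃²⁻] = s.
Ksp = [Ag⁺]^2[CO₃²⁻] = (2s)^2 · s = 4s^3
4s^3 = 1.3×10⁻¹¹  ⇒  s^3 = 3.3×10⁻¹²
s = (3.3×10⁻¹²)^(1/3) = 1.5×10⁻⁴ mol/L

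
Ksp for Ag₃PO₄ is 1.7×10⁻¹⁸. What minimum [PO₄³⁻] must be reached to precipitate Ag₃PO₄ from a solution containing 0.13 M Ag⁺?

7.7×10⁻¹⁶ M

The threshold for precipitation is Q = Ksp.
Ag₃PO₄(s) ⇌ 3 Ag⁺(aq) + PO₄³⁻(aq)
Ksp = [Ag⁺]^3[PO₄³⁻] = [PO₄³⁻](0.13)^3
[PO₄³⁻] = 1.7×10⁻¹⁸ / (0.13)^3 = 7.7×10⁻¹⁶
[PO₄³⁻] = 7.7×10⁻¹⁶ M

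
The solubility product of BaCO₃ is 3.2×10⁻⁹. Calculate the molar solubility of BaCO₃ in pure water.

BaCO₃(s) ⇌ Ba²⁺(aq) + CO₃²⁻(aq)
Let s be the molar solubility. Then [Ba²⁺] = s and [CO₃²⁻] = s.
Ksp = [Ba²⁺][CO₃²⁻] = s · s = s^2
s^2 = 3.2×10⁻⁹
Taking the 2nd root, s = 5.7×10⁻⁵ mol L⁻¹.

5.7×10⁻⁵ M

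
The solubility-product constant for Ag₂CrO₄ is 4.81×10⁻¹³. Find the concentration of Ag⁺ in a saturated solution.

Ag₂CrO₄(s) ⇌ 2 Ag⁺(aq) + CrO₄²⁻(aq)
Call the molar solubility s, so that [Ag⁺] = 2s and [CrO₄²⁻] = s.
Ksp = [Ag⁺]^2[CrO₄²⁻] = (2s)^2 · s = 4s^3 = 4.81×10⁻¹³
s = 4.94×10⁻⁵ M
[Ag⁺] = 2s = 9.87×10⁻⁵ M

9.87×10⁻⁵ M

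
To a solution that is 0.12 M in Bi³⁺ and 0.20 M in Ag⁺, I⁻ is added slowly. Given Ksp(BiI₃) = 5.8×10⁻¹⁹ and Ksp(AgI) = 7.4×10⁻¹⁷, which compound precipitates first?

Precipitation begins when Q = Ksp.
For BiI₃: [I⁻] = (Ksp/[Bi³⁺])^(1/3) = 1.7×10⁻⁶ M
For AgI: [I⁻] = (Ksp/[Ag⁺]) = 3.7×10⁻¹⁶ M
Since AgI needs less I⁻ to reach saturation, it precipitates first.

AgI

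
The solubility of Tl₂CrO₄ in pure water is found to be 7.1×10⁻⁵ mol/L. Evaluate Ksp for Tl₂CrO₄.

Ksp = 1.4×10⁻¹²

Tl₂CrO₄(s) ⇌ 2 Tl⁺(aq) + CrO₄²⁻(aq)
Call the molar solubility s, so that [Tl⁺] = 2s and [CrO₄²⁻] = s.
Ksp = [Tl⁺]^2[CrO₄²⁻] = (2s)^2 · s = 4s^3
Ksp = 4 × (7.1×10⁻⁵)^3 = 1.4×10⁻¹²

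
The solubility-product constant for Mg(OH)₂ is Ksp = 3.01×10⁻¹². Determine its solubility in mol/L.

9.10×10⁻⁵ M

Mg(OH)₂(s) ⇌ Mg²⁺(aq) + 2 OH⁻(aq)
For each mole of Mg(OH)₂ that dissolves per liter, [Mg²⁺] = s and [OH⁻] = 2s; let s denote this solubility.
Ksp = [Mg²⁺][OH⁻]^2 = s · (2s)^2 = 4s^3
4s^3 = 3.01×10⁻¹²  ⇒  s^3 = 7.53×10⁻¹³
Taking the 3rd root, s = 9.10×10⁻⁵ M.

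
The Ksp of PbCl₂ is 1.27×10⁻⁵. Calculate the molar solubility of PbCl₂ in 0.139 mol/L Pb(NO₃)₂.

PbCl₂(s) ⇌ Pb²⁺(aq) + 2 Cl⁻(aq)
With Pb²⁺ already at 0.139 mol/L and s small, take [Pb²⁺] ≈ 0.139 mol/L and [Cl⁻] = 2s.
Ksp = [Pb²⁺][Cl⁻]^2 = (0.139)(2s)^2
(2s)^2 = 1.27×10⁻⁵ / (0.139) = 9.14×10⁻⁵
s = 4.78×10⁻³ mol/L

4.78×10⁻³ M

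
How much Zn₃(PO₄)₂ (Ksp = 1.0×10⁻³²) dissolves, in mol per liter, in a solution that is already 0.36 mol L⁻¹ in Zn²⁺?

2.3×10⁻¹⁶ M

Zn₃(PO₄)₂(s) ⇌ 3 Zn²⁺(aq) + 2 PO₄³⁻(aq)
Zn²⁺ is already present at 0.36 mol L⁻¹. If s mol/L of Zn₃(PO₄)₂ dissolves, [PO₄³⁻] = 2s while [Zn²⁺] ≈ 0.36 mol L⁻¹.
Ksp = [Zn²⁺]^3[PO₄³⁻]^2 = (0.36)^3(2s)^2
(2s)^2 = 1.0×10⁻³² / (0.36)^3 = 2.1×10⁻³¹
s = 2.3×10⁻¹⁶ mol L⁻¹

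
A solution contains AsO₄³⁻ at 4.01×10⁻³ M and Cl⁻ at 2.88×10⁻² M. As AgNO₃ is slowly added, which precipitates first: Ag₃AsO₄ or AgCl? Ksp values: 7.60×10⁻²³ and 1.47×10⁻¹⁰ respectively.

AgCl

The threshold for precipitation is Q = Ksp.
For Ag₃AsO₄: [Ag⁺] = (Ksp/[AsO₄³⁻])^(1/3) = 2.67×10⁻⁷ M
For AgCl: [Ag⁺] = (Ksp/[Cl⁻]) = 5.10×10⁻⁹ M
AgCl requires the lower [Ag⁺], so it precipitates first.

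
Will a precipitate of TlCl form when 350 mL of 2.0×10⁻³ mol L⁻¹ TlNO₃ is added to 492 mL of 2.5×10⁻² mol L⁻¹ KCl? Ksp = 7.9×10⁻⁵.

No

After mixing, V = 350 mL + 492 mL = 842 mL.
[Tl⁺] = (2.0×10⁻³)(350)/842 = 8.3×10⁻⁴ mol L⁻¹
[Cl⁻] = (2.5×10⁻²)(492)/842 = 1.5×10⁻² mol L⁻¹
Q = [Tl⁺][Cl⁻] = 1.2×10⁻⁵
Q = 1.2×10⁻⁵ < Ksp = 7.9×10⁻⁵, so the solution is unsaturated and no precipitate forms.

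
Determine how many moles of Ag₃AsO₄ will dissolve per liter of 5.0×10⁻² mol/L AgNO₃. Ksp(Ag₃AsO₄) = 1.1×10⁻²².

8.8×10⁻¹⁹ M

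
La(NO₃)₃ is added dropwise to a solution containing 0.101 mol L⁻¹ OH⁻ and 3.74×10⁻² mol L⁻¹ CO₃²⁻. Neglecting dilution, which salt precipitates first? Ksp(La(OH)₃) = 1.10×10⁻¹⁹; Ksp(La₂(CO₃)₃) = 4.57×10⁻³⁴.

La(OH)₃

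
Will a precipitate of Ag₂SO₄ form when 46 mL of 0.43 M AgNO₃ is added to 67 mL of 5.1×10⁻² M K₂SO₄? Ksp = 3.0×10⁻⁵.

Yes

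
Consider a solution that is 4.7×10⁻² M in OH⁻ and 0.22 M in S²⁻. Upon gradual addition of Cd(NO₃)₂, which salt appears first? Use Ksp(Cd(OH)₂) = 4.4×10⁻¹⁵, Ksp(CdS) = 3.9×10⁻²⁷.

CdS

Precipitation of each salt begins when its ion product equals Ksp.
For Cd(OH)₂: [Cd²⁺] = (Ksp/[OH⁻]^2) = 2.0×10⁻¹² M
For CdS: [Cd²⁺] = (Ksp/[S²⁻]) = 1.8×10⁻²⁶ M
Since CdS needs less Cd²⁺ to reach saturation, it precipitates first.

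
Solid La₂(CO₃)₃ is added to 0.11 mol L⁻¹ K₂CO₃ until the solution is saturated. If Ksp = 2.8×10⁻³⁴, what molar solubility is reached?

2.3×10⁻¹⁶ M

La₂(CO₃)₃(s) ⇌ 2 La³⁺(aq) + 3 CO₃²⁻(aq)
With CO₃²⁻ already at 0.11 mol L⁻¹ and s small, take [CO₃²⁻] ≈ 0.11 mol L⁻¹ and [La³⁺] = 2s.
Ksp = [La³⁺]^2[CO₃²⁻]^3 = (2s)^2(0.11)^3
(2s)^2 = 2.8×10⁻³⁴ / (0.11)^3 = 2.1×10⁻³¹
s = 2.3×10⁻¹⁶ mol L⁻¹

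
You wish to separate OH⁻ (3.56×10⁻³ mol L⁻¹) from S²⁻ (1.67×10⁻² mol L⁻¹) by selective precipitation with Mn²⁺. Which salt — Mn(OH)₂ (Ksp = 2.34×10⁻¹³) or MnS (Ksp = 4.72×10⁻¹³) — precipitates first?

A salt starts to precipitate once the ion product Q reaches its Ksp.
For Mn(OH)₂: [Mn²⁺] = (Ksp/[OH⁻]^2) = 1.85×10⁻⁸ mol L⁻¹
For MnS: [Mn²⁺] = (Ksp/[S²⁻]) = 2.83×10⁻¹¹ mol L⁻¹
The smaller threshold [Mn²⁺] is reached first, so MnS precipitates first.

MnS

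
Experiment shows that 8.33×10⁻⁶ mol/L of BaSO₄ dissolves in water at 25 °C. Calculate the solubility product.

Ksp = 6.94×10⁻¹¹

BaSO₄(s) ⇌ Ba²⁺(aq) + SO₄²⁻(aq)
With molar solubility s: [Ba²⁺] = s, [SO₄²⁻] = s.
Ksp = [Ba²⁺][SO₄²⁻] = s · s = s^2
Ksp = (8.33×10⁻⁶)^2 = 6.94×10⁻¹¹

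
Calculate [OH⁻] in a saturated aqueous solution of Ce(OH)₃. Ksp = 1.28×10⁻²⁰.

Ce(OH)₃(s) ⇌ Ce³⁺(aq) + 3 OH⁻(aq)
Call the molar solubility s, so that [Ce³⁺] = s and [OH⁻] = 3s.
Ksp = [Ce³⁺][OH⁻]^3 = s · (3s)^3 = 27s^4 = 1.28×10⁻²⁰
s = 4.67×10⁻⁶ mol L⁻¹
[OH⁻] = 3s = 1.40×10⁻⁵ mol L⁻¹

1.40×10⁻⁵ M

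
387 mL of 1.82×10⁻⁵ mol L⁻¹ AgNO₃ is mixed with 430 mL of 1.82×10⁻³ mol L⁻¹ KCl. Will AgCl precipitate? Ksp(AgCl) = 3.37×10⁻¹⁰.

Yes

Total volume after mixing = 387 + 430 = 817 mL.
[Ag⁺] = (1.82×10⁻⁵)(387)/817 = 8.62×10⁻⁶ mol L⁻¹
[Cl⁻] = (1.82×10⁻³)(430)/817 = 9.58×10⁻⁴ mol L⁻¹
Q = [Ag⁺][Cl⁻] = 8.26×10⁻⁹
Because Q > Ksp (8.26×10⁻⁹ vs 3.37×10⁻¹⁰), a precipitate of AgCl forms.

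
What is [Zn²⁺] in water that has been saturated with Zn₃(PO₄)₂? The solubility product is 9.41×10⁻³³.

4.63×10⁻⁷ M

Zn₃(PO₄)₂(s) ⇌ 3 Zn²⁺(aq) + 2 PO₄³⁻(aq)
With molar solubility s: [Zn²⁺] = 3s, [PO₄³⁻] = 2s.
Ksp = [Zn²⁺]^3[PO₄³⁻]^2 = (3s)^3 · (2s)^2 = 108s^5 = 9.41×10⁻³³
s = 1.54×10⁻⁷ mol L⁻¹
[Zn²⁺] = 3s = 4.63×10⁻⁷ mol L⁻¹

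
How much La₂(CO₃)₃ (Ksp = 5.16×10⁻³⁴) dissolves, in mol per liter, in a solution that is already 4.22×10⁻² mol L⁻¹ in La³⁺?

2.21×10⁻¹¹ M

La₂(CO₃)₃(s) ⇌ 2 La³⁺(aq) + 3 CO₃²⁻(aq)
La³⁺ is already present at 4.22×10⁻² mol L⁻¹. If s mol/L of La₂(CO₃)₃ dissolves, [CO₃²⁻] = 3s while [La³⁺] ≈ 4.22×10⁻² mol L⁻¹.
Ksp = [La³⁺]^2[CO₃²⁻]^3 = (4.22×10⁻²)^2(3s)^3
(3s)^3 = 5.16×10⁻³⁴ / (4.22×10⁻²)^2 = 2.90×10⁻³¹
s = 2.21×10⁻¹¹ mol L⁻¹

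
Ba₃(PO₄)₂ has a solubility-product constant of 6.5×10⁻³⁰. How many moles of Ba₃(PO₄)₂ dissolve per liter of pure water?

5.7×10⁻⁷ M

Ba₃(PO₄)₂(s) ⇌ 3 Ba²⁺(aq) + 2 PO₄³⁻(aq)
If s mol/L of Ba₃(PO₄)₂ dissolves, [Ba²⁺] = 3s and [PO₄³⁻] = 2s.
Ksp = [Ba²⁺]^3[PO₄³⁻]^2 = (3s)^3 · (2s)^2 = 108s^5
108s^5 = 6.5×10⁻³⁰  ⇒  s^5 = 6.0×10⁻³²
s = 5.7×10⁻⁷ mol L⁻¹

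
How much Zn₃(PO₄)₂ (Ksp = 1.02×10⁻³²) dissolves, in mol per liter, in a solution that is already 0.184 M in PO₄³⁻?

2.23×10⁻¹¹ M

Zn₃(PO₄)₂(s) ⇌ 3 Zn²⁺(aq) + 2 PO₄³⁻(aq)
The solution already contains PO₄³⁻ at 0.184 M. Let s be the molar solubility of Zn₃(PO₄)₂.
[PO₄³⁻] ≈ 0.184 M (common ion dominates); [Zn²⁺] = 3s.
Ksp = [Zn²⁺]^3[PO₄³⁻]^2 = (3s)^3(0.184)^2
(3s)^3 = 1.02×10⁻³² / (0.184)^2 = 3.01×10⁻³¹
s = 2.23×10⁻¹¹ M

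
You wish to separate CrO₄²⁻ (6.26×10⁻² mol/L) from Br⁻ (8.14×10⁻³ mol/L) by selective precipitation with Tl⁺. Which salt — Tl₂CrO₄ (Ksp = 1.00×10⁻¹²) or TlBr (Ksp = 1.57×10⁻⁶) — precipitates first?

The threshold for precipitation is Q = Ksp.
For Tl₂CrO₄: [Tl⁺] = (Ksp/[CrO₄²⁻])^(1/2) = 4.00×10⁻⁶ mol/L
For TlBr: [Tl⁺] = (Ksp/[Br⁻]) = 1.93×10⁻⁴ mol/L
The smaller threshold [Tl⁺] is reached first, so Tl₂CrO₄ precipitates first.

Tl₂CrO₄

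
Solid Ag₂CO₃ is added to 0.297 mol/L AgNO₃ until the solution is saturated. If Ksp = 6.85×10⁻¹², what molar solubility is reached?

7.77×10⁻¹¹ M

Ag₂CO₃(s) ⇌ 2 Ag⁺(aq) + CO₃²⁻(aq)
With Ag⁺ already at 0.297 mol/L and s small, take [Ag⁺] ≈ 0.297 mol/L and [CO₃²⁻] = s.
Ksp = [Ag⁺]^2[CO₃²⁻] = (0.297)^2s
s = 6.85×10⁻¹² / (0.297)^2 = 7.77×10⁻¹¹
s = 7.77×10⁻¹¹ mol/L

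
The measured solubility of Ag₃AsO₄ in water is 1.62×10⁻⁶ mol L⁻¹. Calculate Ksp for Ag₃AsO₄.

Ksp = 1.86×10⁻²²

Ag₃AsO₄(s) ⇌ 3 Ag⁺(aq) + AsO₄³⁻(aq)
If s mol/L of Ag₃AsO₄ dissolves, [Ag⁺] = 3s and [AsO₄³⁻] = s.
Ksp = [Ag⁺]^3[AsO₄³⁻] = (3s)^3 · s = 27s^4
Ksp = 27 × (1.62×10⁻⁶)^4 = 1.86×10⁻²²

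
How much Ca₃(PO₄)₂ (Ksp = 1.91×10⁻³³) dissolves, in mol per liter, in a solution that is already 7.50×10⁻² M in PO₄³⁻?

2.33×10⁻¹¹ M

Ca₃(PO₄)₂(s) ⇌ 3 Ca²⁺(aq) + 2 PO₄³⁻(aq)
With PO₄³⁻ already at 7.50×10⁻² M and s small, take [PO₄³⁻] ≈ 7.50×10⁻² M and [Ca²⁺] = 3s.
Ksp = [Ca²⁺]^3[PO₄³⁻]^2 = (3s)^3(7.50×10⁻²)^2
(3s)^3 = 1.91×10⁻³³ / (7.50×10⁻²)^2 = 3.40×10⁻³¹
s = 2.33×10⁻¹¹ M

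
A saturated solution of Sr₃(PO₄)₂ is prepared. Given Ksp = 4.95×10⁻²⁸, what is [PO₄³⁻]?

2.71×10⁻⁶ M

Sr₃(PO₄)₂(s) ⇌ 3 Sr²⁺(aq) + 2 PO₄³⁻(aq)
With molar solubility s: [Sr²⁺] = 3s, [PO₄³⁻] = 2s.
Ksp = [Sr²⁺]^3[PO₄³⁻]^2 = (3s)^3 · (2s)^2 = 108s^5 = 4.95×10⁻²⁸
s = 1.36×10⁻⁶ M
[PO₄³⁻] = 2s = 2.71×10⁻⁶ M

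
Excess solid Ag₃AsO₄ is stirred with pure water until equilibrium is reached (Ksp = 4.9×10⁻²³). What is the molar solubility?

Ag₃AsO₄(s) ⇌ 3 Ag⁺(aq) + AsO₄³⁻(aq)
Let s be the molar solubility. Then [Ag⁺] = 3s and [AsO₄³⁻] = s.
Ksp = [Ag⁺]^3[AsO₄³⁻] = (3s)^3 · s = 27s^4
27s^4 = 4.9×10⁻²³  ⇒  s^4 = 1.8×10⁻²⁴
s = 1.2×10⁻⁶ M

1.2×10⁻⁶ M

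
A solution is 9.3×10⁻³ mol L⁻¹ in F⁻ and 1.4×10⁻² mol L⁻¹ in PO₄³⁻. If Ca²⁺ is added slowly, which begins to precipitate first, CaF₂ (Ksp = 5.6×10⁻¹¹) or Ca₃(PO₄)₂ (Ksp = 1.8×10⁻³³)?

A salt starts to precipitate once the ion product Q reaches its Ksp.
For CaF₂: [Ca²⁺] = (Ksp/[F⁻]^2) = 6.5×10⁻⁷ mol L⁻¹
For Ca₃(PO₄)₂: [Ca²⁺] = (Ksp/[PO₄³⁻]^2)^(1/3) = 2.1×10⁻¹⁰ mol L⁻¹
Ca₃(PO₄)₂ requires the lower [Ca²⁺], so it precipitates first.

Ca₃(PO₄)₂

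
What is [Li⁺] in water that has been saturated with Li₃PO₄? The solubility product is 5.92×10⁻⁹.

1.15×10⁻² M

Li₃PO₄(s) ⇌ 3 Li⁺(aq) + PO₄³⁻(aq)
Let s be the molar solubility. Then [Li⁺] = 3s and [PO₄³⁻] = s.
Ksp = [Li⁺]^3[PO₄³⁻] = (3s)^3 · s = 27s^4 = 5.92×10⁻⁹
s = 3.85×10⁻³ mol L⁻¹
[Li⁺] = 3s = 1.15×10⁻² mol L⁻¹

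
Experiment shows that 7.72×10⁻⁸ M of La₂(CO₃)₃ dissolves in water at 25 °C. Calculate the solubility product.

La₂(CO₃)₃(s) ⇌ 2 La³⁺(aq) + 3 CO₃²⁻(aq)
For each mole of La₂(CO₃)₃ that dissolves per liter, [La³⁺] = 2s and [CO₃²⁻] = 3s; let s denote this solubility.
Ksp = [La³⁺]^2[CO₃²⁻]^3 = (2s)^2 · (3s)^3 = 108s^5
Ksp = 108 × (7.72×10⁻⁸)^5 = 2.96×10⁻³⁴

Ksp = 2.96×10⁻³⁴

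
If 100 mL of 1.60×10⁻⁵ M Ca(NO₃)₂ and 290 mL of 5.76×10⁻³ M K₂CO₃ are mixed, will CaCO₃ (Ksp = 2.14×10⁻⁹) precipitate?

Yes

Total volume after mixing = 100 + 290 = 390 mL.
[Ca²⁺] = (1.60×10⁻⁵)(100)/390 = 4.10×10⁻⁶ M
[CO₃²⁻] = (5.76×10⁻³)(290)/390 = 4.28×10⁻³ M
Q = [Ca²⁺][CO₃²⁻] = 1.76×10⁻⁸
Because Q > Ksp (1.76×10⁻⁸ vs 2.14×10⁻⁹), a precipitate of CaCO₃ forms.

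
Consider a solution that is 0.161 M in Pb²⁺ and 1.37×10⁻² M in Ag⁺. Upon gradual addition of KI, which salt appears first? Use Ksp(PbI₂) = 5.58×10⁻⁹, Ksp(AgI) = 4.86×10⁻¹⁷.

AgI

A salt starts to precipitate once the ion product Q reaches its Ksp.
For PbI₂: [I⁻] = (Ksp/[Pb²⁺])^(1/2) = 1.86×10⁻⁴ M
For AgI: [I⁻] = (Ksp/[Ag⁺]) = 3.55×10⁻¹⁵ M
Since AgI needs less I⁻ to reach saturation, it precipitates first.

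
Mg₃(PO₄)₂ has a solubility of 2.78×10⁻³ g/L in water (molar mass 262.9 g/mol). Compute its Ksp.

Molar solubility s = (2.78×10⁻³ g/L) / (262.9 g/mol) = 1.0574×10⁻⁵ mol/L
Mg₃(PO₄)₂(s) ⇌ 3 Mg²⁺(aq) + 2 PO₄³⁻(aq)
Let s be the molar solubility. Then [Mg²⁺] = 3s and [PO₄³⁻] = 2s.
Ksp = [Mg²⁺]^3[PO₄³⁻]^2 = (3s)^3 · (2s)^2 = 108s^5
Ksp = 108 × (1.0574×10⁻⁵)^5 = 1.43×10⁻²³

Ksp = 1.43×10⁻²³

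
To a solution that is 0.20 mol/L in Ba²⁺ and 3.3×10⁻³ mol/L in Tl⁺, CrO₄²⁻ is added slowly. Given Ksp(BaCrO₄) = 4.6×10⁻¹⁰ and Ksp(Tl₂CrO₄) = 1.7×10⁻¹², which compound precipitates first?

BaCrO₄

Precipitation of each salt begins when its ion product equals Ksp.
For BaCrO₄: [CrO₄²⁻] = (Ksp/[Ba²⁺]) = 2.3×10⁻⁹ mol/L
For Tl₂CrO₄: [CrO₄²⁻] = (Ksp/[Tl⁺]^2) = 1.6×10⁻⁷ mol/L
Since BaCrO₄ needs less CrO₄²⁻ to reach saturation, it precipitates first.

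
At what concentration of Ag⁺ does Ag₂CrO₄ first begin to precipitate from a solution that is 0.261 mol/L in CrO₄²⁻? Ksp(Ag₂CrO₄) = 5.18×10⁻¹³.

1.41×10⁻⁶ M

Precipitation of each salt begins when its ion product equals Ksp.
Ag₂CrO₄(s) ⇌ 2 Ag⁺(aq) + CrO₄²⁻(aq)
Ksp = [Ag⁺]^2[CrO₄²⁻] = [Ag⁺]^2(0.261)
[Ag⁺]^2 = 5.18×10⁻¹³ / (0.261) = 1.98×10⁻¹²
[Ag⁺] = 1.41×10⁻⁶ mol/L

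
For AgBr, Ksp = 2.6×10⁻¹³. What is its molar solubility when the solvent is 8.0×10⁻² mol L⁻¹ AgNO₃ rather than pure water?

3.3×10⁻¹² M

AgBr(s) ⇌ Ag⁺(aq) + Br⁻(aq)
With Ag⁺ already at 8.0×10⁻² mol L⁻¹ and s small, take [Ag⁺] ≈ 8.0×10⁻² mol L⁻¹ and [Br⁻] = s.
Ksp = [Ag⁺][Br⁻] = (8.0×10⁻²)s
s = 2.6×10⁻¹³ / (8.0×10⁻²) = 3.3×10⁻¹²
s = 3.3×10⁻¹² mol L⁻¹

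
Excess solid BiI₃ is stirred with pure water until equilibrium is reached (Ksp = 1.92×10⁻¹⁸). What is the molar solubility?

1.63×10⁻⁵ M

BiI₃(s) ⇌ Bi³⁺(aq) + 3 I⁻(aq)
Let s be the molar solubility. Then [Bi³⁺] = s and [I⁻] = 3s.
Ksp = [Bi³⁺][I⁻]^3 = s · (3s)^3 = 27s^4
27s^4 = 1.92×10⁻¹⁸  ⇒  s^4 = 7.11×10⁻²⁰
s = 1.63×10⁻⁵ mol L⁻¹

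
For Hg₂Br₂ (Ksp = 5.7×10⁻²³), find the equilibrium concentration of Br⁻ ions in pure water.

4.8×10⁻⁸ M

Hg₂Br₂(s) ⇌ Hg₂²⁺(aq) + 2 Br⁻(aq)
If s mol/L of Hg₂Br₂ dissolves, [Hg₂²⁺] = s and [Br⁻] = 2s.
Ksp = [Hg₂²⁺][Br⁻]^2 = s · (2s)^2 = 4s^3 = 5.7×10⁻²³
s = 2.4×10⁻⁸ M
[Br⁻] = 2s = 4.8×10⁻⁸ M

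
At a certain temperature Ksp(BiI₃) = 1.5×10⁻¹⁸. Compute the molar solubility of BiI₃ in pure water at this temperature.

BiI₃(s) ⇌ Bi³⁺(aq) + 3 I⁻(aq)
Call the molar solubility s, so that [Bi³⁺] = s and [I⁻] = 3s.
Ksp = [Bi³⁺][I⁻]^3 = s · (3s)^3 = 27s^4
27s^4 = 1.5×10⁻¹⁸  ⇒  s^4 = 5.6×10⁻²⁰
s = 1.5×10⁻⁵ mol/L

1.5×10⁻⁵ M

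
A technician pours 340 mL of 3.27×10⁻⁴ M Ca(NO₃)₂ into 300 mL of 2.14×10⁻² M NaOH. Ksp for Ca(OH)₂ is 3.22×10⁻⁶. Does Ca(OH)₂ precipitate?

The combined volume is 640 mL.
[Ca²⁺] = (3.27×10⁻⁴)(340)/640 = 1.74×10⁻⁴ M
[OH⁻] = (2.14×10⁻²)(300)/640 = 1.00×10⁻² M
Q = [Ca²⁺][OH⁻]^2 = 1.75×10⁻⁸
Q < Ksp (1.75×10⁻⁸ vs 3.22×10⁻⁶); the solution remains unsaturated and no precipitate forms.

No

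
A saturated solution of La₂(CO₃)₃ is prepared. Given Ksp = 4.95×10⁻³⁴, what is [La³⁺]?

La₂(CO₃)₃(s) ⇌ 2 La³⁺(aq) + 3 CO₃²⁻(aq)
If s mol/L of La₂(CO₃)₃ dissolves, [La³⁺] = 2s and [CO₃²⁻] = 3s.
Ksp = [La³⁺]^2[CO₃²⁻]^3 = (2s)^2 · (3s)^3 = 108s^5 = 4.95×10⁻³⁴
s = 8.56×10⁻⁸ M
[La³⁺] = 2s = 1.71×10⁻⁷ M

1.71×10⁻⁷ M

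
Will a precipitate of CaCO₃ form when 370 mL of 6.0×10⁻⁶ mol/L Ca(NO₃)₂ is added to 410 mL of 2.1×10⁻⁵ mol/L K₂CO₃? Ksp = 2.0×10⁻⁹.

No

Total volume after mixing = 370 + 410 = 780 mL.
[Ca²⁺] = (6.0×10⁻⁶)(370)/780 = 2.8×10⁻⁶ mol/L
[CO₃²⁻] = (2.1×10⁻⁵)(410)/780 = 1.1×10⁻⁵ mol/L
Q = [Ca²⁺][CO₃²⁻] = 3.1×10⁻¹¹
Q < Ksp (3.1×10⁻¹¹ vs 2.0×10⁻⁹); the solution remains unsaturated and no precipitate forms.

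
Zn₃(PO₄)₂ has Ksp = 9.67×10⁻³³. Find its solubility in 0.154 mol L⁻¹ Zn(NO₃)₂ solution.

8.14×10⁻¹⁶ M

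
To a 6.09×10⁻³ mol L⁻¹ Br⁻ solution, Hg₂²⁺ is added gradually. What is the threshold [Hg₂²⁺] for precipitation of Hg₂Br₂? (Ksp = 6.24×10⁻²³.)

1.68×10⁻¹⁸ M

Precipitation begins when Q = Ksp.
Hg₂Br₂(s) ⇌ Hg₂²⁺(aq) + 2 Br⁻(aq)
Ksp = [Hg₂²⁺][Br⁻]^2 = [Hg₂²⁺](6.09×10⁻³)^2
[Hg₂²⁺] = 6.24×10⁻²³ / (6.09×10⁻³)^2 = 1.68×10⁻¹⁸
[Hg₂²⁺] = 1.68×10⁻¹⁸ mol L⁻¹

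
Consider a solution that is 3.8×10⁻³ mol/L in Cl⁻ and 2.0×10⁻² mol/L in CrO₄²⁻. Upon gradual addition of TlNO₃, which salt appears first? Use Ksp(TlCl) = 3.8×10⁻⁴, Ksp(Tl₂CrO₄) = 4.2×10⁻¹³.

Each salt precipitates once Q = Ksp for that salt.
For TlCl: [Tl⁺] = (Ksp/[Cl⁻]) = 0.10 mol/L
For Tl₂CrO₄: [Tl⁺] = (Ksp/[CrO₄²⁻])^(1/2) = 4.6×10⁻⁶ mol/L
Since Tl₂CrO₄ needs less Tl⁺ to reach saturation, it precipitates first.

Tl₂CrO₄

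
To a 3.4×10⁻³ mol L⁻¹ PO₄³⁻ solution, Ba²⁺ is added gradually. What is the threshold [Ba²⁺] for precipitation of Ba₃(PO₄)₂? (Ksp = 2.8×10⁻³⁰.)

Each salt precipitates once Q = Ksp for that salt.
Ba₃(PO₄)₂(s) ⇌ 3 Ba²⁺(aq) + 2 PO₄³⁻(aq)
Ksp = [Ba²⁺]^3[PO₄³⁻]^2 = [Ba²⁺]^3(3.4×10⁻³)^2
[Ba²⁺]^3 = 2.8×10⁻³⁰ / (3.4×10⁻³)^2 = 2.4×10⁻²⁵
[Ba²⁺] = 6.2×10⁻⁹ mol L⁻¹

6.2×10⁻⁹ M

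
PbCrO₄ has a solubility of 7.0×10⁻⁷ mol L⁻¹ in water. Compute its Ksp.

Ksp = 4.9×10⁻¹³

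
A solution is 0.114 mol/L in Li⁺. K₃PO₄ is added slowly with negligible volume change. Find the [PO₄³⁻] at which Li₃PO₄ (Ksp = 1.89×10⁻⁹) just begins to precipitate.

The threshold for precipitation is Q = Ksp.
Li₃PO₄(s) ⇌ 3 Li⁺(aq) + PO₄³⁻(aq)
Ksp = [Li⁺]^3[PO₄³⁻] = [PO₄³⁻](0.114)^3
[PO₄³⁻] = 1.89×10⁻⁹ / (0.114)^3 = 1.28×10⁻⁶
[PO₄³⁻] = 1.28×10⁻⁶ mol/L

1.28×10⁻⁶ M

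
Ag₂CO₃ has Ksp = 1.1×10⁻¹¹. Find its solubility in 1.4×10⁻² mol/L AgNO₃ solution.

Ag₂CO₃(s) ⇌ 2 Ag⁺(aq) + CO₃²⁻(aq)
The solution already contains Ag⁺ at 1.4×10⁻² mol/L. Let s be the molar solubility of Ag₂CO₃.
[Ag⁺] ≈ 1.4×10⁻² mol/L (common ion dominates); [CO₃²⁻] = s.
Ksp = [Ag⁺]^2[CO₃²⁻] = (1.4×10⁻²)^2s
s = 1.1×10⁻¹¹ / (1.4×10⁻²)^2 = 5.6×10⁻⁸
s = 5.6×10⁻⁸ mol/L

5.6×10⁻⁸ M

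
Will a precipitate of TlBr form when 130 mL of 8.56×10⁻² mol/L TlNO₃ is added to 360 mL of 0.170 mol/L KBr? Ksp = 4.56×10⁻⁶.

After mixing, V = 130 mL + 360 mL = 490 mL.
[Tl⁺] = (8.56×10⁻²)(130)/490 = 2.27×10⁻² mol/L
[Br⁻] = (0.170)(360)/490 = 0.125 mol/L
Q = [Tl⁺][Br⁻] = 2.84×10⁻³
Q = 2.84×10⁻³ > Ksp = 4.56×10⁻⁶, so the solution is supersaturated and TlBr precipitates.

Yes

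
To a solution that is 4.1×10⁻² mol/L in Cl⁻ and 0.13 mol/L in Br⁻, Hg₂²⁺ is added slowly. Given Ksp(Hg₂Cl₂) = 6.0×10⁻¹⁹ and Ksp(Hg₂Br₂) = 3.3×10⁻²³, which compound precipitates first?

Hg₂Br₂

Precipitation of each salt begins when its ion product equals Ksp.
For Hg₂Cl₂: [Hg₂²⁺] = (Ksp/[Cl⁻]^2) = 3.6×10⁻¹⁶ mol/L
For Hg₂Br₂: [Hg₂²⁺] = (Ksp/[Br⁻]^2) = 2.0×10⁻²¹ mol/L
The smaller threshold [Hg₂²⁺] is reached first, so Hg₂Br₂ precipitates first.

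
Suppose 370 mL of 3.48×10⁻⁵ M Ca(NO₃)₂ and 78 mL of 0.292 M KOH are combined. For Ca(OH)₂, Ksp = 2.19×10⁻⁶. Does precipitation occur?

Total volume after mixing = 370 + 78 = 448 mL.
[Ca²⁺] = (3.48×10⁻⁵)(370)/448 = 2.87×10⁻⁵ M
[OH⁻] = (0.292)(78)/448 = 5.08×10⁻² M
Q = [Ca²⁺][OH⁻]^2 = 7.43×10⁻⁸
Q < Ksp (7.43×10⁻⁸ vs 2.19×10⁻⁶); the solution remains unsaturated and no precipitate forms.

No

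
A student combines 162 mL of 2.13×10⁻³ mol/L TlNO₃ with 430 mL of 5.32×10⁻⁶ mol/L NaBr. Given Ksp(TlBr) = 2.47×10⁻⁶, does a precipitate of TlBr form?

No

The combined volume is 592 mL.
[Tl⁺] = (2.13×10⁻³)(162)/592 = 5.83×10⁻⁴ mol/L
[Br⁻] = (5.32×10⁻⁶)(430)/592 = 3.86×10⁻⁶ mol/L
Q = [Tl⁺][Br⁻] = 2.25×10⁻⁹
Q = 2.25×10⁻⁹ < Ksp = 2.47×10⁻⁶, so the solution is unsaturated and no precipitate forms.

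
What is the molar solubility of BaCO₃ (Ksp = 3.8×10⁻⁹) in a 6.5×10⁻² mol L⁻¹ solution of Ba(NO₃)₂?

5.8×10⁻⁸ M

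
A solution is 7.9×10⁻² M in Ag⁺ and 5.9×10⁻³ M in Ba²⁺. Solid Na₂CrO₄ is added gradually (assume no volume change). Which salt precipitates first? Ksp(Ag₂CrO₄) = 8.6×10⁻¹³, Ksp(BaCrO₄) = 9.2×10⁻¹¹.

Ag₂CrO₄

The threshold for precipitation is Q = Ksp.
For Ag₂CrO₄: [CrO₄²⁻] = (Ksp/[Ag⁺]^2) = 1.4×10⁻¹⁰ M
For BaCrO₄: [CrO₄²⁻] = (Ksp/[Ba²⁺]) = 1.6×10⁻⁸ M
The smaller threshold [CrO₄²⁻] is reached first, so Ag₂CrO₄ precipitates first.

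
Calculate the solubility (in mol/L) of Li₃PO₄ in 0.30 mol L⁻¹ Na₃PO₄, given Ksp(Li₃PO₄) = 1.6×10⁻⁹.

Li₃PO₄(s) ⇌ 3 Li⁺(aq) + PO₄³⁻(aq)
Let s be the solubility of Li₃PO₄ here. The common ion gives [PO₄³⁻] ≈ 0.30 mol L⁻¹, and [Li⁺] = 3s.
Ksp = [Li⁺]^3[PO₄³⁻] = (3s)^3(0.30)
(3s)^3 = 1.6×10⁻⁹ / (0.30) = 5.3×10⁻⁹
s = 5.8×10⁻⁴ mol L⁻¹

5.8×10⁻⁴ M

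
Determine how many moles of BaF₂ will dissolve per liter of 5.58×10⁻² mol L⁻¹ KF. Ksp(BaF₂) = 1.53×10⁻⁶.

BaF₂(s) ⇌ Ba²⁺(aq) + 2 F⁻(aq)
The solution already contains F⁻ at 5.58×10⁻² mol L⁻¹. Let s be the molar solubility of BaF₂.
[F⁻] ≈ 5.58×10⁻² mol L⁻¹ (common ion dominates); [Ba²⁺] = s.
Ksp = [Ba²⁺][F⁻]^2 = s(5.58×10⁻²)^2
s = 1.53×10⁻⁶ / (5.58×10⁻²)^2 = 4.91×10⁻⁴
s = 4.91×10⁻⁴ mol L⁻¹

4.91×10⁻⁴ M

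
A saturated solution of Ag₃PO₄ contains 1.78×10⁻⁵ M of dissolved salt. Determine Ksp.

Ag₃PO₄(s) ⇌ 3 Ag⁺(aq) + PO₄³⁻(aq)
Call the molar solubility s, so that [Ag⁺] = 3s and [PO₄³⁻] = s.
Ksp = [Ag⁺]^3[PO₄³⁻] = (3s)^3 · s = 27s^4
Ksp = 27 × (1.78×10⁻⁵)^4 = 2.71×10⁻¹⁸

Ksp = 2.71×10⁻¹⁸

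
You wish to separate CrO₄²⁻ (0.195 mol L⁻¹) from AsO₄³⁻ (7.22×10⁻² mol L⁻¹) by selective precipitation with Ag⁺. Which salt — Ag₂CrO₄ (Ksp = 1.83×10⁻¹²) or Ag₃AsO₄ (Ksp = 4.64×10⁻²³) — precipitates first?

Ag₃AsO₄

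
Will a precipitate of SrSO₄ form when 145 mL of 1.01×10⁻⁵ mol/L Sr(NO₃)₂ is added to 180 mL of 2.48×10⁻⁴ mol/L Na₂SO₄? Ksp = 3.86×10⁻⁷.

Total volume after mixing = 145 + 180 = 325 mL.
[Sr²⁺] = (1.01×10⁻⁵)(145)/325 = 4.51×10⁻⁶ mol/L
[SO₄²⁻] = (2.48×10⁻⁴)(180)/325 = 1.37×10⁻⁴ mol/L
Q = [Sr²⁺][SO₄²⁻] = 6.19×10⁻¹⁰
Since Q (6.19×10⁻¹⁰) is less than Ksp (3.86×10⁻⁷), no SrSO₄ precipitates.

No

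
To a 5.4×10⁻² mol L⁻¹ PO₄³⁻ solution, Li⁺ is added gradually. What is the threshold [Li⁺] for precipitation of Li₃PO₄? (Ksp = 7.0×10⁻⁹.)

5.1×10⁻³ M

A salt starts to precipitate once the ion product Q reaches its Ksp.
Li₃PO₄(s) ⇌ 3 Li⁺(aq) + PO₄³⁻(aq)
Ksp = [Li⁺]^3[PO₄³⁻] = [Li⁺]^3(5.4×10⁻²)
[Li⁺]^3 = 7.0×10⁻⁹ / (5.4×10⁻²) = 1.3×10⁻⁷
[Li⁺] = 5.1×10⁻³ mol L⁻¹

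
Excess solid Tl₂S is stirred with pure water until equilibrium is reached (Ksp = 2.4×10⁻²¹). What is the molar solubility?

Tl₂S(s) ⇌ 2 Tl⁺(aq) + S²⁻(aq)
Let s be the molar solubility. Then [Tl⁺] = 2s and [S²⁻] = s.
Ksp = [Tl⁺]^2[S²⁻] = (2s)^2 · s = 4s^3
4s^3 = 2.4×10⁻²¹  ⇒  s^3 = 6.0×10⁻²²
s = (6.0×10⁻²²)^(1/3) = 8.4×10⁻⁸ M

8.4×10⁻⁸ M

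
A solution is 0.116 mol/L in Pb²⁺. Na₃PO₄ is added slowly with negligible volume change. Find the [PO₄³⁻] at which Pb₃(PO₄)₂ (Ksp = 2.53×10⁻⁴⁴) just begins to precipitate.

4.03×10⁻²¹ M

Precipitation of each salt begins when its ion product equals Ksp.
Pb₃(PO₄)₂(s) ⇌ 3 Pb²⁺(aq) + 2 PO₄³⁻(aq)
Ksp = [Pb²⁺]^3[PO₄³⁻]^2 = [PO₄³⁻]^2(0.116)^3
[PO₄³⁻]^2 = 2.53×10⁻⁴⁴ / (0.116)^3 = 1.62×10⁻⁴¹
[PO₄³⁻] = 4.03×10⁻²¹ mol/L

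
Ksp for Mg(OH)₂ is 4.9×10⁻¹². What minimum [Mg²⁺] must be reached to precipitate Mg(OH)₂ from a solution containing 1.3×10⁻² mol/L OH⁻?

Each salt precipitates once Q = Ksp for that salt.
Mg(OH)₂(s) ⇌ Mg²⁺(aq) + 2 OH⁻(aq)
Ksp = [Mg²⁺][OH⁻]^2 = [Mg²⁺](1.3×10⁻²)^2
[Mg²⁺] = 4.9×10⁻¹² / (1.3×10⁻²)^2 = 2.9×10⁻⁸
[Mg²⁺] = 2.9×10⁻⁸ mol/L

2.9×10⁻⁸ M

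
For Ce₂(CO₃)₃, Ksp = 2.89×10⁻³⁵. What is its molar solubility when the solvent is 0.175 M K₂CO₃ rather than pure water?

Ce₂(CO₃)₃(s) ⇌ 2 Ce³⁺(aq) + 3 CO₃²⁻(aq)
The solution already contains CO₃²⁻ at 0.175 M. Let s be the molar solubility of Ce₂(CO₃)₃.
[CO₃²⁻] ≈ 0.175 M (common ion dominates); [Ce³⁺] = 2s.
Ksp = [Ce³⁺]^2[CO₃²⁻]^3 = (2s)^2(0.175)^3
(2s)^2 = 2.89×10⁻³⁵ / (0.175)^3 = 5.39×10⁻³³
s = 3.67×10⁻¹⁷ M

3.67×10⁻¹⁷ M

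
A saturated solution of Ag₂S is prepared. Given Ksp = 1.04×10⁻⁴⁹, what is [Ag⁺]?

5.92×10⁻¹⁷ M

Ag₂S(s) ⇌ 2 Ag⁺(aq) + S²⁻(aq)
For each mole of Ag₂S that dissolves per liter, [Ag⁺] = 2s and [S²⁻] = s; let s denote this solubility.
Ksp = [Ag⁺]^2[S²⁻] = (2s)^2 · s = 4s^3 = 1.04×10⁻⁴⁹
s = 2.96×10⁻¹⁷ mol L⁻¹
[Ag⁺] = 2s = 5.92×10⁻¹⁷ mol L⁻¹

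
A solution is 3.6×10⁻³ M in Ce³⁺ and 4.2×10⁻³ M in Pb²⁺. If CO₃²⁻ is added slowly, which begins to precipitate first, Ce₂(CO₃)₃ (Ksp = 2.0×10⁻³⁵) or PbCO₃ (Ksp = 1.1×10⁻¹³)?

A salt starts to precipitate once the ion product Q reaches its Ksp.
For Ce₂(CO₃)₃: [CO₃²⁻] = (Ksp/[Ce³⁺]^2)^(1/3) = 1.2×10⁻¹⁰ M
For PbCO₃: [CO₃²⁻] = (Ksp/[Pb²⁺]) = 2.6×10⁻¹¹ M
Since PbCO₃ needs less CO₃²⁻ to reach saturation, it precipitates first.

PbCO₃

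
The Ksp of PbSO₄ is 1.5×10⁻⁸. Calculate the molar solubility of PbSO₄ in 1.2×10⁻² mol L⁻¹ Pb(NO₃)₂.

1.3×10⁻⁶ M

PbSO₄(s) ⇌ Pb²⁺(aq) + SO₄²⁻(aq)
With Pb²⁺ already at 1.2×10⁻² mol L⁻¹ and s small, take [Pb²⁺] ≈ 1.2×10⁻² mol L⁻¹ and [SO₄²⁻] = s.
Ksp = [Pb²⁺][SO₄²⁻] = (1.2×10⁻²)s
s = 1.5×10⁻⁸ / (1.2×10⁻²) = 1.3×10⁻⁶
s = 1.3×10⁻⁶ mol L⁻¹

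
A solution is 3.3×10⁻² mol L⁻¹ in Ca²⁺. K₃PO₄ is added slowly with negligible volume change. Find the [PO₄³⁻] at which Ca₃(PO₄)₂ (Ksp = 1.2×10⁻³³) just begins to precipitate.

A salt starts to precipitate once the ion product Q reaches its Ksp.
Ca₃(PO₄)₂(s) ⇌ 3 Ca²⁺(aq) + 2 PO₄³⁻(aq)
Ksp = [Ca²⁺]^3[PO₄³⁻]^2 = [PO₄³⁻]^2(3.3×10⁻²)^3
[PO₄³⁻]^2 = 1.2×10⁻³³ / (3.3×10⁻²)^3 = 3.3×10⁻²⁹
[PO₄³⁻] = 5.8×10⁻¹⁵ mol L⁻¹

5.8×10⁻¹⁵ M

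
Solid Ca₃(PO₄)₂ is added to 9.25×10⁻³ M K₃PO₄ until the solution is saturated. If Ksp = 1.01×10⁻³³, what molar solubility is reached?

Ca₃(PO₄)₂(s) ⇌ 3 Ca²⁺(aq) + 2 PO₄³⁻(aq)
Let s be the solubility of Ca₃(PO₄)₂ here. The common ion gives [PO₄³⁻] ≈ 9.25×10⁻³ M, and [Ca²⁺] = 3s.
Ksp = [Ca²⁺]^3[PO₄³⁻]^2 = (3s)^3(9.25×10⁻³)^2
(3s)^3 = 1.01×10⁻³³ / (9.25×10⁻³)^2 = 1.18×10⁻²⁹
s = 7.59×10⁻¹¹ M

7.59×10⁻¹¹ M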